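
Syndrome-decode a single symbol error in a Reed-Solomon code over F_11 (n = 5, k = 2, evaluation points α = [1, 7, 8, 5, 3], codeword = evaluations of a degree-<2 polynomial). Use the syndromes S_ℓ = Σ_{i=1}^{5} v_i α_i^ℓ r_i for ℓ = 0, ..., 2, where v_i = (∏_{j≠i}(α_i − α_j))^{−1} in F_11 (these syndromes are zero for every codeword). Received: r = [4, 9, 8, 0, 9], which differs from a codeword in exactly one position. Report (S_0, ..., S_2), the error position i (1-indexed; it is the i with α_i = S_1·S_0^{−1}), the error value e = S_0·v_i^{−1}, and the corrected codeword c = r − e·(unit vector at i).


S = (5, 4, 1), error at position 5, error magnitude e = 7, c = [4, 9, 8, 0, 2].

Step 1: column multipliers v_i = (∏_{j≠i}(α_i − α_j))^{−1} mod 11.
  i = 1 (α = 1): (1−7)(1−8)(1−5)(1−3) = (−6)·(−7)·(−4)·(−2) = 336 ≡ 6, so v_1 = 6^{−1} = 2 (mod 11).
  i = 2 (α = 7): (7−1)(7−8)(7−5)(7−3) = 6·(−1)·2·4 = −48 ≡ 7, so v_2 = 7^{−1} = 8 (mod 11).
  i = 3 (α = 8): (8−1)(8−7)(8−5)(8−3) = 7·1·3·5 = 105 ≡ 6, so v_3 = 6^{−1} = 2 (mod 11).
  i = 4 (α = 5): (5−1)(5−7)(5−8)(5−3) = 4·(−2)·(−3)·2 = 48 ≡ 4, so v_4 = 4^{−1} = 3 (mod 11).
  i = 5 (α = 3): (3−1)(3−7)(3−8)(3−5) = 2·(−4)·(−5)·(−2) = −80 ≡ 8, so v_5 = 8^{−1} = 7 (mod 11).
  v = [2, 8, 2, 3, 7].
Step 2: syndromes of r = [4, 9, 8, 0, 9] (all sums mod 11).
  S_0 = Σ v_i r_i = 2·4 + 8·9 + 2·8 + 3·0 + 7·9 = 159 ≡ 5.
  S_1 = Σ v_i α_i r_i = 2·1·4 + 8·7·9 + 2·8·8 + 3·5·0 + 7·3·9 = 829 ≡ 4.
  α_i^2 mod 11 = [1, 5, 9, 3, 9].
  S_2 = Σ v_i α_i^2 r_i = 2·1·4 + 8·5·9 + 2·9·8 + 3·3·0 + 7·9·9 = 1079 ≡ 1.
  S = (5, 4, 1) ≠ 0, so r is not a codeword (an error is present).
Step 3: locate the error. For a single error e at position i, S_ℓ = v_i·e·α_i^ℓ, so α_err = S_1/S_0.
  S_0^{−1} = 5^{−1} = 9 (mod 11), so α_err = 4·9 = 36 ≡ 3 = α_5. Error position i = 5.
  Consistency check: S_2/S_1 = 1·3 = 3 ≡ 3 = α_err ✓ (single-error assumption holds).
Step 4: error magnitude e = S_0/v_5 = S_0·∏_{j≠5}(α_5 − α_j) = 5·8 = 40 ≡ 7 (mod 11).
Step 5: correct position 5: c_5 = r_5 − e = 9 − 7 ≡ 2 (mod 11). Hence c = [4, 9, 8, 0, 2].
  Check: interpolating c through the α_i gives m(x) = 5 + 10·x (degree < 2) with m(α_i) = c_i for every i, so c is indeed a codeword.


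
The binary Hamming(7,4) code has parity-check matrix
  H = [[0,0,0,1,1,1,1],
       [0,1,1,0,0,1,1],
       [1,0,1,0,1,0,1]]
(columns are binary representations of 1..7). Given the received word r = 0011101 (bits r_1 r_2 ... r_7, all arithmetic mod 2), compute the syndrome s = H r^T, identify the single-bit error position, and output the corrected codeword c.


s = (1, 0, 1)^T, error position = 5, corrected codeword c = 0011001

Compute s = H r^T mod 2 one row at a time:
  s_1 = 1 + 1 + 0 + 1 = 3 ≡ 1 (mod 2).
  s_2 = 0 + 1 + 0 + 1 = 2 ≡ 0 (mod 2).
  s_3 = 0 + 1 + 1 + 1 = 3 ≡ 1 (mod 2).
s = (1, 0, 1)^T — this equals column 5 of H (binary 101), so error is at position 5.
Correct: flip bit 5 of r = 0011101 to get c = 0011001.


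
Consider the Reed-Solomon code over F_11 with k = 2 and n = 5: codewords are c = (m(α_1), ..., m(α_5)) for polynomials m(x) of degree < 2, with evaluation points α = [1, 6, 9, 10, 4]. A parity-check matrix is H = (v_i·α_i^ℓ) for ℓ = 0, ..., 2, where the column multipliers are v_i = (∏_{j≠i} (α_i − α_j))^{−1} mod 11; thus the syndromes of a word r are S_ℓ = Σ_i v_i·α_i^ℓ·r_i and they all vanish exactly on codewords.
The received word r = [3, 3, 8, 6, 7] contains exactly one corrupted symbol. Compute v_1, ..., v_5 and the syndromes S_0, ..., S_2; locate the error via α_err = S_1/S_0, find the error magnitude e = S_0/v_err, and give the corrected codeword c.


S = (6, 6, 6), error at position 1, error magnitude e = 1, c = [2, 3, 8, 6, 7].

Step 1: column multipliers v_i = (∏_{j≠i}(α_i − α_j))^{−1} mod 11.
  i = 1 (α = 1): (1−6)(1−9)(1−10)(1−4) = (−5)·(−8)·(−9)·(−3) = 1080 ≡ 2, so v_1 = 2^{−1} = 6 (mod 11).
  i = 2 (α = 6): (6−1)(6−9)(6−10)(6−4) = 5·(−3)·(−4)·2 = 120 ≡ 10, so v_2 = 10^{−1} = 10 (mod 11).
  i = 3 (α = 9): (9−1)(9−6)(9−10)(9−4) = 8·3·(−1)·5 = −120 ≡ 1, so v_3 = 1^{−1} = 1 (mod 11).
  i = 4 (α = 10): (10−1)(10−6)(10−9)(10−4) = 9·4·1·6 = 216 ≡ 7, so v_4 = 7^{−1} = 8 (mod 11).
  i = 5 (α = 4): (4−1)(4−6)(4−9)(4−10) = 3·(−2)·(−5)·(−6) = −180 ≡ 7, so v_5 = 7^{−1} = 8 (mod 11).
  v = [6, 10, 1, 8, 8].
Step 2: syndromes of r = [3, 3, 8, 6, 7] (all sums mod 11).
  S_0 = Σ v_i r_i = 6·3 + 10·3 + 1·8 + 8·6 + 8·7 = 160 ≡ 6.
  S_1 = Σ v_i α_i r_i = 6·1·3 + 10·6·3 + 1·9·8 + 8·10·6 + 8·4·7 = 974 ≡ 6.
  α_i^2 mod 11 = [1, 3, 4, 1, 5].
  S_2 = Σ v_i α_i^2 r_i = 6·1·3 + 10·3·3 + 1·4·8 + 8·1·6 + 8·5·7 = 468 ≡ 6.
  S = (6, 6, 6) ≠ 0, so r is not a codeword (an error is present).
Step 3: locate the error. For a single error e at position i, S_ℓ = v_i·e·α_i^ℓ, so α_err = S_1/S_0.
  S_0^{−1} = 6^{−1} = 2 (mod 11), so α_err = 6·2 = 12 ≡ 1 = α_1. Error position i = 1.
  Consistency check: S_2/S_1 = 6·2 = 12 ≡ 1 = α_err ✓ (single-error assumption holds).
Step 4: error magnitude e = S_0/v_1 = S_0·∏_{j≠1}(α_1 − α_j) = 6·2 = 12 ≡ 1 (mod 11).
Step 5: correct position 1: c_1 = r_1 − e = 3 − 1 ≡ 2 (mod 11). Hence c = [2, 3, 8, 6, 7].
  Check: interpolating c through the α_i gives m(x) = 4 + 9·x (degree < 2) with m(α_i) = c_i for every i, so c is indeed a codeword.


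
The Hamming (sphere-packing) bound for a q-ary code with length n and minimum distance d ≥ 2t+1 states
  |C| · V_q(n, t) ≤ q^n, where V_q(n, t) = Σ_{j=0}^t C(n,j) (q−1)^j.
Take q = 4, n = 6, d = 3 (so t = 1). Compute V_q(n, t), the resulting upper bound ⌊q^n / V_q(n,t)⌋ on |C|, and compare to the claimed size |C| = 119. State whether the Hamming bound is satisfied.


V_q(n, t) = 19, q^n = 4096, Hamming bound = 215, |C| = 119 ≤ bound (satisfied).

Step 1: Compute V_q(n, t) = Σ_{j=0}^1 C(n, j) (q−1)^j.
  j = 0: C(6,0)·(3)^0 = 1·1 = 1.
  j = 1: C(6,1)·(3)^1 = 6·3 = 18.
  V_q(n, t) = 1 + 18 = 19.
Step 2: q^n = 4^6 = 4096.
Step 3: Hamming bound ⌊q^n / V_q(n,t)⌋ = ⌊4096/19⌋ = 215.
Step 4: Compare |C| = 119 to 215: satisfied.
The claimed |C| lies below the Hamming bound.


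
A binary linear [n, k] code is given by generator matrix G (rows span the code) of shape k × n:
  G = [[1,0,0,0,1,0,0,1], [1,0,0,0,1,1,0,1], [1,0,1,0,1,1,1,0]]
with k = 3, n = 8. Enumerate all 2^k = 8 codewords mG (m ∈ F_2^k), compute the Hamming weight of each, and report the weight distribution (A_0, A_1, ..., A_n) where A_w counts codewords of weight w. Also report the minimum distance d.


Weight distribution: A_0 = 1, A_1 = 1, A_3 = 2, A_4 = 3, A_5 = 1. Minimum distance d = 1.

Enumerate all 2^3 = 8 messages m ∈ F_2^3.
For each, compute codeword c = mG in F_2^8, then tally its weight.
  m = 000 → c = 00000000, weight = 0.
  m = 100 → c = 10001001, weight = 3.
  m = 010 → c = 10001101, weight = 4.
  m = 110 → c = 00000100, weight = 1.
  m = 001 → c = 10101110, weight = 5.
  m = 101 → c = 00100111, weight = 4.
  m = 011 → c = 00100011, weight = 3.
  m = 111 → c = 10101010, weight = 4.
Tally weights:
  weight 0: 1 codewords.
  weight 1: 1 codewords.
  weight 3: 2 codewords.
  weight 4: 3 codewords.
  weight 5: 1 codewords.
Minimum distance d = smallest w > 0 with A_w > 0 = 1.
Sanity: Σ A_w = 8 = 2^3 = 8 ✓.


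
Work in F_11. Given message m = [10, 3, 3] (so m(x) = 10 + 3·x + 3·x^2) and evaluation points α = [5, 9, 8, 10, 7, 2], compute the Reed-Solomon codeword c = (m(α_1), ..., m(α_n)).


c = [1, 5, 6, 10, 2, 6]

Message polynomial: m(x) = 10 + 3·x + 3·x^2 (mod 11).
For each evaluation point α_i, compute m(α_i) mod 11:
  α_1 = 5: Horner steps 3 → 7 → 1, so m(5) = 1.
  α_2 = 9: Horner steps 3 → 8 → 5, so m(9) = 5.
  α_3 = 8: Horner steps 3 → 5 → 6, so m(8) = 6.
  α_4 = 10: Horner steps 3 → 0 → 10, so m(10) = 10.
  α_5 = 7: Horner steps 3 → 2 → 2, so m(7) = 2.
  α_6 = 2: Horner steps 3 → 9 → 6, so m(2) = 6.
Codeword c = [1, 5, 6, 10, 2, 6] ∈ F_11^6.


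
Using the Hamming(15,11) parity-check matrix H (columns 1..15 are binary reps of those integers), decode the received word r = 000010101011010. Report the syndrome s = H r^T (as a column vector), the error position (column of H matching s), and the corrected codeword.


s = (0, 0, 1, 0)^T, error position = 2, corrected codeword c = 010010101011010

Compute s = H r^T mod 2 one row at a time:
  s_1 = 0 + 1 + 0 + 1 + 1 + 0 + 1 + 0 = 4 ≡ 0 (mod 2).
  s_2 = 0 + 1 + 0 + 1 + 1 + 0 + 1 + 0 = 4 ≡ 0 (mod 2).
  s_3 = 0 + 0 + 0 + 1 + 0 + 1 + 1 + 0 = 3 ≡ 1 (mod 2).
  s_4 = 0 + 0 + 1 + 1 + 1 + 1 + 0 + 0 = 4 ≡ 0 (mod 2).
s = (0, 0, 1, 0)^T — this equals column 2 of H (binary 0010), so error is at position 2.
Correct: flip bit 2 of r = 000010101011010 to get c = 010010101011010.


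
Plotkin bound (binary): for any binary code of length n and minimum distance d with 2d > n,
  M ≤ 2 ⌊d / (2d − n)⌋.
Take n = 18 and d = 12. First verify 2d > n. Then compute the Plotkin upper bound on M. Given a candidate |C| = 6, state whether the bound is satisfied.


Plotkin bound M ≤ 4; given |C| = 6 > bound (violated).

Check applicability: 2d = 24, n = 18.
2d − n = 6 > 0, so Plotkin applies.
Compute d/(2d−n) = 12/6 ≈ 2.0000.
⌊d/(2d−n)⌋ = 2.
Plotkin bound: M ≤ 2·2 = 4.
Given |C| = 6, check: VIOLATED.
This |C| is above the Plotkin bound, so no binary code with n = 18, d = 12 and 6 codewords exists.


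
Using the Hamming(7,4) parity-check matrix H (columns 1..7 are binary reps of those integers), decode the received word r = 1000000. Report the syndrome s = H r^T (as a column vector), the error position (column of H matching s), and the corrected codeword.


s = (0, 0, 1)^T, error position = 1, corrected codeword c = 0000000

Compute s = H r^T mod 2 one row at a time:
  s_1 = 0 + 0 + 0 + 0 = 0 ≡ 0 (mod 2).
  s_2 = 0 + 0 + 0 + 0 = 0 ≡ 0 (mod 2).
  s_3 = 1 + 0 + 0 + 0 = 1 ≡ 1 (mod 2).
s = (0, 0, 1)^T — this equals column 1 of H (binary 001), so error is at position 1.
Correct: flip bit 1 of r = 1000000 to get c = 0000000.


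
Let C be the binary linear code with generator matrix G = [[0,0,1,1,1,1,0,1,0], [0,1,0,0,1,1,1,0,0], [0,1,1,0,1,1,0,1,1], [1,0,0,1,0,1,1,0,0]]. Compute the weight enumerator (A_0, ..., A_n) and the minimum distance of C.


Weight distribution: A_0 = 1, A_3 = 2, A_4 = 4, A_5 = 6, A_6 = 2, A_8 = 1. Minimum distance d = 3.

Enumerate all 2^4 = 16 messages m ∈ F_2^4.
For each, compute codeword c = mG in F_2^9, then tally its weight.
  m = 0000 → c = 000000000, weight = 0.
  m = 1000 → c = 001111010, weight = 5.
  m = 0100 → c = 010011100, weight = 4.
  m = 1100 → c = 011100110, weight = 5.
  m = 0010 → c = 011011011, weight = 6.
  m = 1010 → c = 010100001, weight = 3.
  m = 0110 → c = 001000111, weight = 4.
  m = 1110 → c = 000111101, weight = 5.
  m = 0001 → c = 100101100, weight = 4.
  m = 1001 → c = 101010110, weight = 5.
  m = 0101 → c = 110110000, weight = 4.
  m = 1101 → c = 111001010, weight = 5.
  m = 0011 → c = 111110111, weight = 8.
  m = 1011 → c = 110001101, weight = 5.
  m = 0111 → c = 101101011, weight = 6.
  m = 1111 → c = 100010001, weight = 3.
Tally weights:
  weight 0: 1 codewords.
  weight 3: 2 codewords.
  weight 4: 4 codewords.
  weight 5: 6 codewords.
  weight 6: 2 codewords.
  weight 8: 1 codewords.
Minimum distance d = smallest w > 0 with A_w > 0 = 3.
Sanity: Σ A_w = 16 = 2^4 = 16 ✓.


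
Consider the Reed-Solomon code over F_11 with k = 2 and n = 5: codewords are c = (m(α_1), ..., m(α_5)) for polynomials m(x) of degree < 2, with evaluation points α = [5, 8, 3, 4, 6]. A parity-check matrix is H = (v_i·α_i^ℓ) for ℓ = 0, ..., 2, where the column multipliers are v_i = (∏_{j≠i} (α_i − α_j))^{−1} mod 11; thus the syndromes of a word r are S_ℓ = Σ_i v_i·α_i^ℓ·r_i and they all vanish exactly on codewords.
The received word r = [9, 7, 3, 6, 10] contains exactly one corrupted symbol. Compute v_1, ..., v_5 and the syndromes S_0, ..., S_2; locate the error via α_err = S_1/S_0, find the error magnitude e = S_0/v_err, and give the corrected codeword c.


S = (2, 1, 6), error at position 5, error magnitude e = 9, c = [9, 7, 3, 6, 1].

Step 1: column multipliers v_i = (∏_{j≠i}(α_i − α_j))^{−1} mod 11.
  i = 1 (α = 5): (5−8)(5−3)(5−4)(5−6) = (−3)·2·1·(−1) = 6 ≡ 6, so v_1 = 6^{−1} = 2 (mod 11).
  i = 2 (α = 8): (8−5)(8−3)(8−4)(8−6) = 3·5·4·2 = 120 ≡ 10, so v_2 = 10^{−1} = 10 (mod 11).
  i = 3 (α = 3): (3−5)(3−8)(3−4)(3−6) = (−2)·(−5)·(−1)·(−3) = 30 ≡ 8, so v_3 = 8^{−1} = 7 (mod 11).
  i = 4 (α = 4): (4−5)(4−8)(4−3)(4−6) = (−1)·(−4)·1·(−2) = −8 ≡ 3, so v_4 = 3^{−1} = 4 (mod 11).
  i = 5 (α = 6): (6−5)(6−8)(6−3)(6−4) = 1·(−2)·3·2 = −12 ≡ 10, so v_5 = 10^{−1} = 10 (mod 11).
  v = [2, 10, 7, 4, 10].
Step 2: syndromes of r = [9, 7, 3, 6, 10] (all sums mod 11).
  S_0 = Σ v_i r_i = 2·9 + 10·7 + 7·3 + 4·6 + 10·10 = 233 ≡ 2.
  S_1 = Σ v_i α_i r_i = 2·5·9 + 10·8·7 + 7·3·3 + 4·4·6 + 10·6·10 = 1409 ≡ 1.
  α_i^2 mod 11 = [3, 9, 9, 5, 3].
  S_2 = Σ v_i α_i^2 r_i = 2·3·9 + 10·9·7 + 7·9·3 + 4·5·6 + 10·3·10 = 1293 ≡ 6.
  S = (2, 1, 6) ≠ 0, so r is not a codeword (an error is present).
Step 3: locate the error. For a single error e at position i, S_ℓ = v_i·e·α_i^ℓ, so α_err = S_1/S_0.
  S_0^{−1} = 2^{−1} = 6 (mod 11), so α_err = 1·6 = 6 ≡ 6 = α_5. Error position i = 5.
  Consistency check: S_2/S_1 = 6·1 = 6 ≡ 6 = α_err ✓ (single-error assumption holds).
Step 4: error magnitude e = S_0/v_5 = S_0·∏_{j≠5}(α_5 − α_j) = 2·10 = 20 ≡ 9 (mod 11).
Step 5: correct position 5: c_5 = r_5 − e = 10 − 9 ≡ 1 (mod 11). Hence c = [9, 7, 3, 6, 1].
  Check: interpolating c through the α_i gives m(x) = 5 + 3·x (degree < 2) with m(α_i) = c_i for every i, so c is indeed a codeword.


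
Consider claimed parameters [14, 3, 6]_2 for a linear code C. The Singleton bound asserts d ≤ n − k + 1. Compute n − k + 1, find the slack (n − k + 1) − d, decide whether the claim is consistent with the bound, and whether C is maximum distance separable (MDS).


Singleton RHS = n − k + 1 = 12, slack = 6, bound satisfied, not MDS.

Singleton bound: d ≤ n − k + 1.
Here n = 14, k = 3, so n − k + 1 = 12.
Given d = 6, check d ≤ 12: YES.
Slack = (n − k + 1) − d = 6.
The code is NOT MDS (slack = 6 > 0).
Description: the claimed parameters are [14, 3, 6]_2; such a code would be non-MDS.


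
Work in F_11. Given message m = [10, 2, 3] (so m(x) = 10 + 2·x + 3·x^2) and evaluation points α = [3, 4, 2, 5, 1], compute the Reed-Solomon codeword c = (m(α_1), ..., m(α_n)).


c = [10, 0, 4, 7, 4]

Message polynomial: m(x) = 10 + 2·x + 3·x^2 (mod 11).
For each evaluation point α_i, compute m(α_i) mod 11:
  α_1 = 3: Horner steps 3 → 0 → 10, so m(3) = 10.
  α_2 = 4: Horner steps 3 → 3 → 0, so m(4) = 0.
  α_3 = 2: Horner steps 3 → 8 → 4, so m(2) = 4.
  α_4 = 5: Horner steps 3 → 6 → 7, so m(5) = 7.
  α_5 = 1: Horner steps 3 → 5 → 4, so m(1) = 4.
Codeword c = [10, 0, 4, 7, 4] ∈ F_11^5.


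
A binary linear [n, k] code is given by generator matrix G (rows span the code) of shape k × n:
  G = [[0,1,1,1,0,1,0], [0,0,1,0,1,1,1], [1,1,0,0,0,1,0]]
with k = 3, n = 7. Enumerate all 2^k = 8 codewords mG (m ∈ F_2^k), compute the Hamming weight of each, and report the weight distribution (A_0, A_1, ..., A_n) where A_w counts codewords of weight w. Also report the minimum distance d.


Weight distribution: A_0 = 1, A_3 = 2, A_4 = 3, A_5 = 2. Minimum distance d = 3.

Enumerate all 2^3 = 8 messages m ∈ F_2^3.
For each, compute codeword c = mG in F_2^7, then tally its weight.
  m = 000 → c = 0000000, weight = 0.
  m = 100 → c = 0111010, weight = 4.
  m = 010 → c = 0010111, weight = 4.
  m = 110 → c = 0101101, weight = 4.
  m = 001 → c = 1100010, weight = 3.
  m = 101 → c = 1011000, weight = 3.
  m = 011 → c = 1110101, weight = 5.
  m = 111 → c = 1001111, weight = 5.
Tally weights:
  weight 0: 1 codewords.
  weight 3: 2 codewords.
  weight 4: 3 codewords.
  weight 5: 2 codewords.
Minimum distance d = smallest w > 0 with A_w > 0 = 3.
Sanity: Σ A_w = 8 = 2^3 = 8 ✓.


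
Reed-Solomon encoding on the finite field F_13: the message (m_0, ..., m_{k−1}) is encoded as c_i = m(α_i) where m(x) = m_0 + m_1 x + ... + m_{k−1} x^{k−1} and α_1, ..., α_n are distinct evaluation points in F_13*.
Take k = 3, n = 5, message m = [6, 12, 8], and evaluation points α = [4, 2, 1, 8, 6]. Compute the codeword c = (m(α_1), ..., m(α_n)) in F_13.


c = [0, 10, 0, 3, 2]

Message polynomial: m(x) = 6 + 12·x + 8·x^2 (mod 13).
For each evaluation point α_i, compute m(α_i) mod 13:
  α_1 = 4: Horner steps 8 → 5 → 0, so m(4) = 0.
  α_2 = 2: Horner steps 8 → 2 → 10, so m(2) = 10.
  α_3 = 1: Horner steps 8 → 7 → 0, so m(1) = 0.
  α_4 = 8: Horner steps 8 → 11 → 3, so m(8) = 3.
  α_5 = 6: Horner steps 8 → 8 → 2, so m(6) = 2.
Codeword c = [0, 10, 0, 3, 2] ∈ F_13^5.


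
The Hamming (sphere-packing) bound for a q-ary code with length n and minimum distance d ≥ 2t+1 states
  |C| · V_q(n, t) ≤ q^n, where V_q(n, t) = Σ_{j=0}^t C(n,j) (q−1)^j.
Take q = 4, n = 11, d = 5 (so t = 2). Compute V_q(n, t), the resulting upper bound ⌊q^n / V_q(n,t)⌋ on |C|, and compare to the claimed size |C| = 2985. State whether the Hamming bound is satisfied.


V_q(n, t) = 529, q^n = 4194304, Hamming bound = 7928, |C| = 2985 ≤ bound (satisfied).

Step 1: Compute V_q(n, t) = Σ_{j=0}^2 C(n, j) (q−1)^j.
  j = 0: C(11,0)·(3)^0 = 1·1 = 1.
  j = 1: C(11,1)·(3)^1 = 11·3 = 33.
  j = 2: C(11,2)·(3)^2 = 55·9 = 495.
  V_q(n, t) = 1 + 33 + 495 = 529.
Step 2: q^n = 4^11 = 4194304.
Step 3: Hamming bound ⌊q^n / V_q(n,t)⌋ = ⌊4194304/529⌋ = 7928.
Step 4: Compare |C| = 2985 to 7928: satisfied.
The claimed |C| lies below the Hamming bound.


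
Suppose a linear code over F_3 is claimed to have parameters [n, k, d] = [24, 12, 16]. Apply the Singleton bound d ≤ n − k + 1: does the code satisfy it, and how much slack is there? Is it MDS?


Singleton RHS = n − k + 1 = 13, slack = -3, bound violated (no such code; not MDS).

Singleton bound: d ≤ n − k + 1.
Here n = 24, k = 12, so n − k + 1 = 13.
Given d = 16, check d ≤ 13: NO.
Slack = (n − k + 1) − d = -3.
The slack is negative: d = 16 exceeds n − k + 1 = 13 by 3, so the Singleton bound is violated and no linear [24, 12, 16]_3 code can exist. In particular it is not MDS (MDS requires d = n − k + 1 exactly).
Description: the claimed parameters are [24, 12, 16]_3; such a code would be impossible (violates the Singleton bound).


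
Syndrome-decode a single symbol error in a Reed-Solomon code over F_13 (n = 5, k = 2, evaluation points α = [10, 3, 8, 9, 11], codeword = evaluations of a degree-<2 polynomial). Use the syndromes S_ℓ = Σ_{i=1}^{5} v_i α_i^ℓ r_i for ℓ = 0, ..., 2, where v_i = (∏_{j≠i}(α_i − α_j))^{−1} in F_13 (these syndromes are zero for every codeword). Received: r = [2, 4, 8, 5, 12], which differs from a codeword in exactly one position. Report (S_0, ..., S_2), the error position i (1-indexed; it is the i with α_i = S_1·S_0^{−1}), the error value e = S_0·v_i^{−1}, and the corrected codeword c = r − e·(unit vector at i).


S = (11, 7, 8), error at position 2, error magnitude e = 7, c = [2, 10, 8, 5, 12].

Step 1: column multipliers v_i = (∏_{j≠i}(α_i − α_j))^{−1} mod 13.
  i = 1 (α = 10): (10−3)(10−8)(10−9)(10−11) = 7·2·1·(−1) = −14 ≡ 12, so v_1 = 12^{−1} = 12 (mod 13).
  i = 2 (α = 3): (3−10)(3−8)(3−9)(3−11) = (−7)·(−5)·(−6)·(−8) = 1680 ≡ 3, so v_2 = 3^{−1} = 9 (mod 13).
  i = 3 (α = 8): (8−10)(8−3)(8−9)(8−11) = (−2)·5·(−1)·(−3) = −30 ≡ 9, so v_3 = 9^{−1} = 3 (mod 13).
  i = 4 (α = 9): (9−10)(9−3)(9−8)(9−11) = (−1)·6·1·(−2) = 12 ≡ 12, so v_4 = 12^{−1} = 12 (mod 13).
  i = 5 (α = 11): (11−10)(11−3)(11−8)(11−9) = 1·8·3·2 = 48 ≡ 9, so v_5 = 9^{−1} = 3 (mod 13).
  v = [12, 9, 3, 12, 3].
Step 2: syndromes of r = [2, 4, 8, 5, 12] (all sums mod 13).
  S_0 = Σ v_i r_i = 12·2 + 9·4 + 3·8 + 12·5 + 3·12 = 180 ≡ 11.
  S_1 = Σ v_i α_i r_i = 12·10·2 + 9·3·4 + 3·8·8 + 12·9·5 + 3·11·12 = 1476 ≡ 7.
  α_i^2 mod 13 = [9, 9, 12, 3, 4].
  S_2 = Σ v_i α_i^2 r_i = 12·9·2 + 9·9·4 + 3·12·8 + 12·3·5 + 3·4·12 = 1152 ≡ 8.
  S = (11, 7, 8) ≠ 0, so r is not a codeword (an error is present).
Step 3: locate the error. For a single error e at position i, S_ℓ = v_i·e·α_i^ℓ, so α_err = S_1/S_0.
  S_0^{−1} = 11^{−1} = 6 (mod 13), so α_err = 7·6 = 42 ≡ 3 = α_2. Error position i = 2.
  Consistency check: S_2/S_1 = 8·2 = 16 ≡ 3 = α_err ✓ (single-error assumption holds).
Step 4: error magnitude e = S_0/v_2 = S_0·∏_{j≠2}(α_2 − α_j) = 11·3 = 33 ≡ 7 (mod 13).
Step 5: correct position 2: c_2 = r_2 − e = 4 − 7 ≡ 10 (mod 13). Hence c = [2, 10, 8, 5, 12].
  Check: interpolating c through the α_i gives m(x) = 6 + 10·x (degree < 2) with m(α_i) = c_i for every i, so c is indeed a codeword.


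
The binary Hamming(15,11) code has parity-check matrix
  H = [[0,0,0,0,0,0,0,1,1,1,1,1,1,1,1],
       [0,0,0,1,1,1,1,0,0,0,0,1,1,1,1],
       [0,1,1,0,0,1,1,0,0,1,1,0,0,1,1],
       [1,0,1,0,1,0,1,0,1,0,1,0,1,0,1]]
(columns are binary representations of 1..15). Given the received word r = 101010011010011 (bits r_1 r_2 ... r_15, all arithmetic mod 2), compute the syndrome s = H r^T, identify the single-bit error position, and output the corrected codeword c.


s = (1, 1, 0, 0)^T, error position = 12, corrected codeword c = 101010011011011

Compute s = H r^T mod 2 one row at a time:
  s_1 = 1 + 1 + 0 + 1 + 0 + 0 + 1 + 1 = 5 ≡ 1 (mod 2).
  s_2 = 0 + 1 + 0 + 0 + 0 + 0 + 1 + 1 = 3 ≡ 1 (mod 2).
  s_3 = 0 + 1 + 0 + 0 + 0 + 1 + 1 + 1 = 4 ≡ 0 (mod 2).
  s_4 = 1 + 1 + 1 + 0 + 1 + 1 + 0 + 1 = 6 ≡ 0 (mod 2).
s = (1, 1, 0, 0)^T — this equals column 12 of H (binary 1100), so error is at position 12.
Correct: flip bit 12 of r = 101010011010011 to get c = 101010011011011.


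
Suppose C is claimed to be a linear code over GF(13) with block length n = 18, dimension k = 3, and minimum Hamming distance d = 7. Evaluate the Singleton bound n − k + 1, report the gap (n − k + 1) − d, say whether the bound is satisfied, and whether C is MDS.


Singleton RHS = n − k + 1 = 16, slack = 9, bound satisfied, not MDS.

Singleton bound: d ≤ n − k + 1.
Here n = 18, k = 3, so n − k + 1 = 16.
Given d = 7, check d ≤ 16: YES.
Slack = (n − k + 1) − d = 9.
The code is NOT MDS (slack = 9 > 0).
Description: the claimed parameters are [18, 3, 7]_13; such a code would be non-MDS.


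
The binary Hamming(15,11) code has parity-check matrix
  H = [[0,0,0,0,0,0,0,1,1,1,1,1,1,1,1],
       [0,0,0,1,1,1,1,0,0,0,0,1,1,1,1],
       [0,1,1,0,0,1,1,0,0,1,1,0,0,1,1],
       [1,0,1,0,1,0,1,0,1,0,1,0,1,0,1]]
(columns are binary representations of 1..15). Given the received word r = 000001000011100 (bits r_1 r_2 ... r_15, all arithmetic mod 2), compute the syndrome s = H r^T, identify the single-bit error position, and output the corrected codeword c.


s = (1, 1, 0, 0)^T, error position = 12, corrected codeword c = 000001000010100

Compute s = H r^T mod 2 one row at a time:
  s_1 = 0 + 0 + 0 + 1 + 1 + 1 + 0 + 0 = 3 ≡ 1 (mod 2).
  s_2 = 0 + 0 + 1 + 0 + 1 + 1 + 0 + 0 = 3 ≡ 1 (mod 2).
  s_3 = 0 + 0 + 1 + 0 + 0 + 1 + 0 + 0 = 2 ≡ 0 (mod 2).
  s_4 = 0 + 0 + 0 + 0 + 0 + 1 + 1 + 0 = 2 ≡ 0 (mod 2).
s = (1, 1, 0, 0)^T — this equals column 12 of H (binary 1100), so error is at position 12.
Correct: flip bit 12 of r = 000001000011100 to get c = 000001000010100.


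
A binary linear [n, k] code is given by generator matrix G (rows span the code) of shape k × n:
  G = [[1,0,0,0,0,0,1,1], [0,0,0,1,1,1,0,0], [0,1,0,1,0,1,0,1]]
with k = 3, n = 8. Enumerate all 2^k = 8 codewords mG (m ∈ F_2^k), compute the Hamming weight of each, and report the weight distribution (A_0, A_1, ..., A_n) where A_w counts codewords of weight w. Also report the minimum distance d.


Weight distribution: A_0 = 1, A_3 = 3, A_4 = 2, A_5 = 1, A_6 = 1. Minimum distance d = 3.

Enumerate all 2^3 = 8 messages m ∈ F_2^3.
For each, compute codeword c = mG in F_2^8, then tally its weight.
  m = 000 → c = 00000000, weight = 0.
  m = 100 → c = 10000011, weight = 3.
  m = 010 → c = 00011100, weight = 3.
  m = 110 → c = 10011111, weight = 6.
  m = 001 → c = 01010101, weight = 4.
  m = 101 → c = 11010110, weight = 5.
  m = 011 → c = 01001001, weight = 3.
  m = 111 → c = 11001010, weight = 4.
Tally weights:
  weight 0: 1 codewords.
  weight 3: 3 codewords.
  weight 4: 2 codewords.
  weight 5: 1 codewords.
  weight 6: 1 codewords.
Minimum distance d = smallest w > 0 with A_w > 0 = 3.
Sanity: Σ A_w = 8 = 2^3 = 8 ✓.


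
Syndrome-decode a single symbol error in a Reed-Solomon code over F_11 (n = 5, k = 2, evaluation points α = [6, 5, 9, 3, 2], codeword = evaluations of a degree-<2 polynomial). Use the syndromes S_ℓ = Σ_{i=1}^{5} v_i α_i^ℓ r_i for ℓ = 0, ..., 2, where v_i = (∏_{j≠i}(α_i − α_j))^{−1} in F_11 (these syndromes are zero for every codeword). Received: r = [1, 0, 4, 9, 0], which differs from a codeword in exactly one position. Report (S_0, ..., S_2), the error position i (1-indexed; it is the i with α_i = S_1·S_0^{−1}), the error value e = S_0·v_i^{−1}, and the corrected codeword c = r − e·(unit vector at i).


S = (2, 4, 8), error at position 5, error magnitude e = 3, c = [1, 0, 4, 9, 8].

Step 1: column multipliers v_i = (∏_{j≠i}(α_i − α_j))^{−1} mod 11.
  i = 1 (α = 6): (6−5)(6−9)(6−3)(6−2) = 1·(−3)·3·4 = −36 ≡ 8, so v_1 = 8^{−1} = 7 (mod 11).
  i = 2 (α = 5): (5−6)(5−9)(5−3)(5−2) = (−1)·(−4)·2·3 = 24 ≡ 2, so v_2 = 2^{−1} = 6 (mod 11).
  i = 3 (α = 9): (9−6)(9−5)(9−3)(9−2) = 3·4·6·7 = 504 ≡ 9, so v_3 = 9^{−1} = 5 (mod 11).
  i = 4 (α = 3): (3−6)(3−5)(3−9)(3−2) = (−3)·(−2)·(−6)·1 = −36 ≡ 8, so v_4 = 8^{−1} = 7 (mod 11).
  i = 5 (α = 2): (2−6)(2−5)(2−9)(2−3) = (−4)·(−3)·(−7)·(−1) = 84 ≡ 7, so v_5 = 7^{−1} = 8 (mod 11).
  v = [7, 6, 5, 7, 8].
Step 2: syndromes of r = [1, 0, 4, 9, 0] (all sums mod 11).
  S_0 = Σ v_i r_i = 7·1 + 6·0 + 5·4 + 7·9 + 8·0 = 90 ≡ 2.
  S_1 = Σ v_i α_i r_i = 7·6·1 + 6·5·0 + 5·9·4 + 7·3·9 + 8·2·0 = 411 ≡ 4.
  α_i^2 mod 11 = [3, 3, 4, 9, 4].
  S_2 = Σ v_i α_i^2 r_i = 7·3·1 + 6·3·0 + 5·4·4 + 7·9·9 + 8·4·0 = 668 ≡ 8.
  S = (2, 4, 8) ≠ 0, so r is not a codeword (an error is present).
Step 3: locate the error. For a single error e at position i, S_ℓ = v_i·e·α_i^ℓ, so α_err = S_1/S_0.
  S_0^{−1} = 2^{−1} = 6 (mod 11), so α_err = 4·6 = 24 ≡ 2 = α_5. Error position i = 5.
  Consistency check: S_2/S_1 = 8·3 = 24 ≡ 2 = α_err ✓ (single-error assumption holds).
Step 4: error magnitude e = S_0/v_5 = S_0·∏_{j≠5}(α_5 − α_j) = 2·7 = 14 ≡ 3 (mod 11).
Step 5: correct position 5: c_5 = r_5 − e = 0 − 3 ≡ 8 (mod 11). Hence c = [1, 0, 4, 9, 8].
  Check: interpolating c through the α_i gives m(x) = 6 + 1·x (degree < 2) with m(α_i) = c_i for every i, so c is indeed a codeword.


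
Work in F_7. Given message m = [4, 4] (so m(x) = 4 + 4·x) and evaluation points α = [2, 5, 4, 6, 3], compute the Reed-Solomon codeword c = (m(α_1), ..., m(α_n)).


c = [5, 3, 6, 0, 2]

Message polynomial: m(x) = 4 + 4·x (mod 7).
For each evaluation point α_i, compute m(α_i) mod 7:
  α_1 = 2: Horner steps 4 → 5, so m(2) = 5.
  α_2 = 5: Horner steps 4 → 3, so m(5) = 3.
  α_3 = 4: Horner steps 4 → 6, so m(4) = 6.
  α_4 = 6: Horner steps 4 → 0, so m(6) = 0.
  α_5 = 3: Horner steps 4 → 2, so m(3) = 2.
Codeword c = [5, 3, 6, 0, 2] ∈ F_7^5.


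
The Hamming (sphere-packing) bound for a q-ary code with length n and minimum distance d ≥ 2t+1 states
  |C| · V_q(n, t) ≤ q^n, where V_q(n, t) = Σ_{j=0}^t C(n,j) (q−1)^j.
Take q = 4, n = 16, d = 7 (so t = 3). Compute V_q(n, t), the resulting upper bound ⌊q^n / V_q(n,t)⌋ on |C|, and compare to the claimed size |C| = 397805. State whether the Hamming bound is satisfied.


V_q(n, t) = 16249, q^n = 4294967296, Hamming bound = 264321, |C| = 397805 > bound (violated).

Step 1: Compute V_q(n, t) = Σ_{j=0}^3 C(n, j) (q−1)^j.
  j = 0: C(16,0)·(3)^0 = 1·1 = 1.
  j = 1: C(16,1)·(3)^1 = 16·3 = 48.
  j = 2: C(16,2)·(3)^2 = 120·9 = 1080.
  j = 3: C(16,3)·(3)^3 = 560·27 = 15120.
  V_q(n, t) = 1 + 48 + 1080 + 15120 = 16249.
Step 2: q^n = 4^16 = 4294967296.
Step 3: Hamming bound ⌊q^n / V_q(n,t)⌋ = ⌊4294967296/16249⌋ = 264321.
Step 4: Compare |C| = 397805 to 264321: violated.
The claimed |C| lies above the Hamming bound, so no 4-ary code of length 16 with d ≥ 7 can have 397805 codewords.


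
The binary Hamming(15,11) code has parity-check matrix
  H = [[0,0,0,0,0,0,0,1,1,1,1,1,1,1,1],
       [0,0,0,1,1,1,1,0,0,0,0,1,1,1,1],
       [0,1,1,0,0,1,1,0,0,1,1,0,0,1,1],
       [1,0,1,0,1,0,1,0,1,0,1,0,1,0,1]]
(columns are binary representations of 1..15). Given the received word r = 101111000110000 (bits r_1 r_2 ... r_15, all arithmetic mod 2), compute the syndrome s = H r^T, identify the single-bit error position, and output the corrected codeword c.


s = (0, 1, 0, 0)^T, error position = 4, corrected codeword c = 101011000110000

Compute s = H r^T mod 2 one row at a time:
  s_1 = 0 + 0 + 1 + 1 + 0 + 0 + 0 + 0 = 2 ≡ 0 (mod 2).
  s_2 = 1 + 1 + 1 + 0 + 0 + 0 + 0 + 0 = 3 ≡ 1 (mod 2).
  s_3 = 0 + 1 + 1 + 0 + 1 + 1 + 0 + 0 = 4 ≡ 0 (mod 2).
  s_4 = 1 + 1 + 1 + 0 + 0 + 1 + 0 + 0 = 4 ≡ 0 (mod 2).
s = (0, 1, 0, 0)^T — this equals column 4 of H (binary 0100), so error is at position 4.
Correct: flip bit 4 of r = 101111000110000 to get c = 101011000110000.


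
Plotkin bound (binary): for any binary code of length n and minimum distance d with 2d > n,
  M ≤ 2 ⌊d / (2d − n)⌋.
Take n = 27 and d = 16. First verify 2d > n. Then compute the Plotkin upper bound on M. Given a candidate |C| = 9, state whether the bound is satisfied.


Plotkin bound M ≤ 6; given |C| = 9 > bound (violated).

Check applicability: 2d = 32, n = 27.
2d − n = 5 > 0, so Plotkin applies.
Compute d/(2d−n) = 16/5 ≈ 3.2000.
⌊d/(2d−n)⌋ = 3.
Plotkin bound: M ≤ 2·3 = 6.
Given |C| = 9, check: VIOLATED.
This |C| is above the Plotkin bound, so no binary code with n = 27, d = 16 and 9 codewords exists.


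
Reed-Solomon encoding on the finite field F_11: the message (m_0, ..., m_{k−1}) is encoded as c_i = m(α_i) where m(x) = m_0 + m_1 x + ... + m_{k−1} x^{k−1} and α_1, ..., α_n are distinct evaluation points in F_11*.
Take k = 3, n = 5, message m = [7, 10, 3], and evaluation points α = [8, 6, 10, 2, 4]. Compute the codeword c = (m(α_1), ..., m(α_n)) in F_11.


c = [4, 10, 0, 6, 7]

Message polynomial: m(x) = 7 + 10·x + 3·x^2 (mod 11).
For each evaluation point α_i, compute m(α_i) mod 11:
  α_1 = 8: Horner steps 3 → 1 → 4, so m(8) = 4.
  α_2 = 6: Horner steps 3 → 6 → 10, so m(6) = 10.
  α_3 = 10: Horner steps 3 → 7 → 0, so m(10) = 0.
  α_4 = 2: Horner steps 3 → 5 → 6, so m(2) = 6.
  α_5 = 4: Horner steps 3 → 0 → 7, so m(4) = 7.
Codeword c = [4, 10, 0, 6, 7] ∈ F_11^5.


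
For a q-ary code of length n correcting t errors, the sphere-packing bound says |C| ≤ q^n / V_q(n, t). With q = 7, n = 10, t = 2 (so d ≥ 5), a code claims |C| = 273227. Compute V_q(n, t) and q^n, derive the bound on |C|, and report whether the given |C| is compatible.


V_q(n, t) = 1681, q^n = 282475249, Hamming bound = 168040, |C| = 273227 > bound (violated).

Step 1: Compute V_q(n, t) = Σ_{j=0}^2 C(n, j) (q−1)^j.
  j = 0: C(10,0)·(6)^0 = 1·1 = 1.
  j = 1: C(10,1)·(6)^1 = 10·6 = 60.
  j = 2: C(10,2)·(6)^2 = 45·36 = 1620.
  V_q(n, t) = 1 + 60 + 1620 = 1681.
Step 2: q^n = 7^10 = 282475249.
Step 3: Hamming bound ⌊q^n / V_q(n,t)⌋ = ⌊282475249/1681⌋ = 168040.
Step 4: Compare |C| = 273227 to 168040: violated.
The claimed |C| lies above the Hamming bound, so no 7-ary code of length 10 with d ≥ 5 can have 273227 codewords.


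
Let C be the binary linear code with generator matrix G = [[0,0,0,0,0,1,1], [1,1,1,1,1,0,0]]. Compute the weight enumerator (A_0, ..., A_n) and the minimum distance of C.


Weight distribution: A_0 = 1, A_2 = 1, A_5 = 1, A_7 = 1. Minimum distance d = 2.

Enumerate all 2^2 = 4 messages m ∈ F_2^2.
For each, compute codeword c = mG in F_2^7, then tally its weight.
  m = 00 → c = 0000000, weight = 0.
  m = 10 → c = 0000011, weight = 2.
  m = 01 → c = 1111100, weight = 5.
  m = 11 → c = 1111111, weight = 7.
Tally weights:
  weight 0: 1 codewords.
  weight 2: 1 codewords.
  weight 5: 1 codewords.
  weight 7: 1 codewords.
Minimum distance d = smallest w > 0 with A_w > 0 = 2.
Sanity: Σ A_w = 4 = 2^2 = 4 ✓.


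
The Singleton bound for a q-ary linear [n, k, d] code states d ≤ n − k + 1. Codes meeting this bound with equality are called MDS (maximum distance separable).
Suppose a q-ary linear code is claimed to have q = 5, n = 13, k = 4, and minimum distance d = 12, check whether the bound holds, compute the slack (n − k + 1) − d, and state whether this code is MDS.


Singleton RHS = n − k + 1 = 10, slack = -2, bound violated (no such code; not MDS).

Singleton bound: d ≤ n − k + 1.
Here n = 13, k = 4, so n − k + 1 = 10.
Given d = 12, check d ≤ 10: NO.
Slack = (n − k + 1) − d = -2.
The slack is negative: d = 12 exceeds n − k + 1 = 10 by 2, so the Singleton bound is violated and no linear [13, 4, 12]_5 code can exist. In particular it is not MDS (MDS requires d = n − k + 1 exactly).
Description: the claimed parameters are [13, 4, 12]_5; such a code would be impossible (violates the Singleton bound).


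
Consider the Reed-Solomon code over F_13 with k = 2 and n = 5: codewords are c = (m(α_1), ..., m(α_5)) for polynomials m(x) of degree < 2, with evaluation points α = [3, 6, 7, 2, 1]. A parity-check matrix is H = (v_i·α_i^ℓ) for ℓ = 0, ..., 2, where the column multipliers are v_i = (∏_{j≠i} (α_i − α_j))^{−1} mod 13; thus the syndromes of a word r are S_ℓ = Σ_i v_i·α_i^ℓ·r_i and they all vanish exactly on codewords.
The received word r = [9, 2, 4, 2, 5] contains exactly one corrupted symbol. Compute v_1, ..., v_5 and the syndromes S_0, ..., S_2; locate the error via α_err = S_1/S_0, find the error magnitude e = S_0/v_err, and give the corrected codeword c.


S = (10, 7, 1), error at position 4, error magnitude e = 8, c = [9, 2, 4, 7, 5].

Step 1: column multipliers v_i = (∏_{j≠i}(α_i − α_j))^{−1} mod 13.
  i = 1 (α = 3): (3−6)(3−7)(3−2)(3−1) = (−3)·(−4)·1·2 = 24 ≡ 11, so v_1 = 11^{−1} = 6 (mod 13).
  i = 2 (α = 6): (6−3)(6−7)(6−2)(6−1) = 3·(−1)·4·5 = −60 ≡ 5, so v_2 = 5^{−1} = 8 (mod 13).
  i = 3 (α = 7): (7−3)(7−6)(7−2)(7−1) = 4·1·5·6 = 120 ≡ 3, so v_3 = 3^{−1} = 9 (mod 13).
  i = 4 (α = 2): (2−3)(2−6)(2−7)(2−1) = (−1)·(−4)·(−5)·1 = −20 ≡ 6, so v_4 = 6^{−1} = 11 (mod 13).
  i = 5 (α = 1): (1−3)(1−6)(1−7)(1−2) = (−2)·(−5)·(−6)·(−1) = 60 ≡ 8, so v_5 = 8^{−1} = 5 (mod 13).
  v = [6, 8, 9, 11, 5].
Step 2: syndromes of r = [9, 2, 4, 2, 5] (all sums mod 13).
  S_0 = Σ v_i r_i = 6·9 + 8·2 + 9·4 + 11·2 + 5·5 = 153 ≡ 10.
  S_1 = Σ v_i α_i r_i = 6·3·9 + 8·6·2 + 9·7·4 + 11·2·2 + 5·1·5 = 579 ≡ 7.
  α_i^2 mod 13 = [9, 10, 10, 4, 1].
  S_2 = Σ v_i α_i^2 r_i = 6·9·9 + 8·10·2 + 9·10·4 + 11·4·2 + 5·1·5 = 1119 ≡ 1.
  S = (10, 7, 1) ≠ 0, so r is not a codeword (an error is present).
Step 3: locate the error. For a single error e at position i, S_ℓ = v_i·e·α_i^ℓ, so α_err = S_1/S_0.
  S_0^{−1} = 10^{−1} = 4 (mod 13), so α_err = 7·4 = 28 ≡ 2 = α_4. Error position i = 4.
  Consistency check: S_2/S_1 = 1·2 = 2 ≡ 2 = α_err ✓ (single-error assumption holds).
Step 4: error magnitude e = S_0/v_4 = S_0·∏_{j≠4}(α_4 − α_j) = 10·6 = 60 ≡ 8 (mod 13).
Step 5: correct position 4: c_4 = r_4 − e = 2 − 8 ≡ 7 (mod 13). Hence c = [9, 2, 4, 7, 5].
  Check: interpolating c through the α_i gives m(x) = 3 + 2·x (degree < 2) with m(α_i) = c_i for every i, so c is indeed a codeword.


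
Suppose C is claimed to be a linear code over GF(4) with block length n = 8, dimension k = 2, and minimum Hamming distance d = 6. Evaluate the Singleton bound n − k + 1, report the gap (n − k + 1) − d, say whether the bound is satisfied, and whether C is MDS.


Singleton RHS = n − k + 1 = 7, slack = 1, bound satisfied, not MDS.

Singleton bound: d ≤ n − k + 1.
Here n = 8, k = 2, so n − k + 1 = 7.
Given d = 6, check d ≤ 7: YES.
Slack = (n − k + 1) − d = 1.
The code is NOT MDS (slack = 1 > 0).
Description: the claimed parameters are [8, 2, 6]_4; such a code would be non-MDS.


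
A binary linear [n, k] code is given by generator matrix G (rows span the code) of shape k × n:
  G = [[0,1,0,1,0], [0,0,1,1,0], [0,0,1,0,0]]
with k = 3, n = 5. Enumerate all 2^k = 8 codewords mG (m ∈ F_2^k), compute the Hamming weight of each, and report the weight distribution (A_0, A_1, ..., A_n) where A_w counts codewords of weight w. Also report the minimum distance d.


Weight distribution: A_0 = 1, A_1 = 3, A_2 = 3, A_3 = 1. Minimum distance d = 1.

Enumerate all 2^3 = 8 messages m ∈ F_2^3.
For each, compute codeword c = mG in F_2^5, then tally its weight.
  m = 000 → c = 00000, weight = 0.
  m = 100 → c = 01010, weight = 2.
  m = 010 → c = 00110, weight = 2.
  m = 110 → c = 01100, weight = 2.
  m = 001 → c = 00100, weight = 1.
  m = 101 → c = 01110, weight = 3.
  m = 011 → c = 00010, weight = 1.
  m = 111 → c = 01000, weight = 1.
Tally weights:
  weight 0: 1 codewords.
  weight 1: 3 codewords.
  weight 2: 3 codewords.
  weight 3: 1 codewords.
Minimum distance d = smallest w > 0 with A_w > 0 = 1.
Sanity: Σ A_w = 8 = 2^3 = 8 ✓.


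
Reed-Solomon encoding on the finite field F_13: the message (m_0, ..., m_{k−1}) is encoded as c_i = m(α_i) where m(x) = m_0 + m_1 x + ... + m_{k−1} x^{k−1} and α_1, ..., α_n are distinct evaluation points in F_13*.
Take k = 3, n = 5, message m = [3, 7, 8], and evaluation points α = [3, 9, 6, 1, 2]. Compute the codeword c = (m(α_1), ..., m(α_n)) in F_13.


c = [5, 12, 8, 5, 10]

Message polynomial: m(x) = 3 + 7·x + 8·x^2 (mod 13).
For each evaluation point α_i, compute m(α_i) mod 13:
  α_1 = 3: Horner steps 8 → 5 → 5, so m(3) = 5.
  α_2 = 9: Horner steps 8 → 1 → 12, so m(9) = 12.
  α_3 = 6: Horner steps 8 → 3 → 8, so m(6) = 8.
  α_4 = 1: Horner steps 8 → 2 → 5, so m(1) = 5.
  α_5 = 2: Horner steps 8 → 10 → 10, so m(2) = 10.
Codeword c = [5, 12, 8, 5, 10] ∈ F_13^5.


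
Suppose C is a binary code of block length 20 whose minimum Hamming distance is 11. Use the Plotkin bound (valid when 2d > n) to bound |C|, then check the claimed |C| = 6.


Plotkin bound M ≤ 10; given |C| = 6 ≤ bound (satisfied).

Check applicability: 2d = 22, n = 20.
2d − n = 2 > 0, so Plotkin applies.
Compute d/(2d−n) = 11/2 ≈ 5.5000.
⌊d/(2d−n)⌋ = 5.
Plotkin bound: M ≤ 2·5 = 10.
Given |C| = 6, check: satisfied.
This |C| is below the Plotkin bound.


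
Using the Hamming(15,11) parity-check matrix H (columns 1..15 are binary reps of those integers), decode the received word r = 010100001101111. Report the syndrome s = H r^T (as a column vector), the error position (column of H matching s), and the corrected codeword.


s = (0, 1, 0, 1)^T, error position = 5, corrected codeword c = 010110001101111

Compute s = H r^T mod 2 one row at a time:
  s_1 = 0 + 1 + 1 + 0 + 1 + 1 + 1 + 1 = 6 ≡ 0 (mod 2).
  s_2 = 1 + 0 + 0 + 0 + 1 + 1 + 1 + 1 = 5 ≡ 1 (mod 2).
  s_3 = 1 + 0 + 0 + 0 + 1 + 0 + 1 + 1 = 4 ≡ 0 (mod 2).
  s_4 = 0 + 0 + 0 + 0 + 1 + 0 + 1 + 1 = 3 ≡ 1 (mod 2).
s = (0, 1, 0, 1)^T — this equals column 5 of H (binary 0101), so error is at position 5.
Correct: flip bit 5 of r = 010100001101111 to get c = 010110001101111.
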